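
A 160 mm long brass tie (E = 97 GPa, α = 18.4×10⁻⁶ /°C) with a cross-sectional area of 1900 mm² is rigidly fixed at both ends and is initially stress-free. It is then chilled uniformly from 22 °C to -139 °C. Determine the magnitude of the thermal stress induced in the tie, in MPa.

With length fixed, the mechanical strain must cancel the thermal strain αΔT = 18.4×10⁻⁶ × 161 = 2962.4×10⁻⁶.
The stress required to suppress this strain is σ = Eε = 97×10³ × 2962.4×10⁻⁶ = 287.4 MPa, tensile since the tie is trying to contract.

σ ≈ 287 MPa (tensile)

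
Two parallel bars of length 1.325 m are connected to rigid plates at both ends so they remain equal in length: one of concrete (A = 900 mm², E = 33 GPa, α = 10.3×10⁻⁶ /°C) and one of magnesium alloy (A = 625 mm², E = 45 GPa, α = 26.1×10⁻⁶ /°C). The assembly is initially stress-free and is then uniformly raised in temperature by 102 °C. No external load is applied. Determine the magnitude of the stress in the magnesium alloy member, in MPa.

Both members must finish at the same length. With the larger α, the magnesium alloy tends to over-expand; the plates restrain it, putting the magnesium alloy in compression and the concrete in tension. With no external load the two internal forces are equal and opposite, magnitude P.
Compatibility of the two members (thermal + elastic change equal): (α₁ − α₂)ΔT = P·[1/(A₁E₁) + 1/(A₂E₂)].
|α₁ − α₂|·ΔT = 15.8×10⁻⁶ × 102 = 0.001612.
1/(A₁E₁) + 1/(A₂E₂) = 1/(900×33×10³) + 1/(625×45×10³) = 6.923×10⁻⁸ N⁻¹.
P = 0.001612 / 6.923×10⁻⁸ = 23280 N = 23.28 kN.
σ_{magnesium alloy} = P/A₂ = 23280/625 = 37.25 MPa, compressive.

σ ≈ 37.2 MPa (compressive)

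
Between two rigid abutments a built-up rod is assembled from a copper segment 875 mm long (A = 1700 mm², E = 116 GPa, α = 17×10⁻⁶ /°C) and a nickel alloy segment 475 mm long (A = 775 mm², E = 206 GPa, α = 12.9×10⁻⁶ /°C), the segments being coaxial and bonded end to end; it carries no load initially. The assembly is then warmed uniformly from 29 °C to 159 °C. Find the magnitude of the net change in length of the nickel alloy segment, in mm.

|ΔL| ≈ 0.299 mm

With the walls removed the bar would change length by δ_free = Σ αᵢΔT Lᵢ = 17×10⁻⁶×130×875 + 12.9×10⁻⁶×130×475 = 2.73 mm.
Since the ends are fixed, an axial force P builds up, equal in every segment, with P · Σ Lᵢ/(AᵢEᵢ) = δ_free.
Σ Lᵢ/(AᵢEᵢ) = 875/(1700×116×10³) + 475/(775×206×10³) = 7.412×10⁻⁶ mm/N.
Hence P = δ_free / Σ(L/AE) = 2.73/7.412×10⁻⁶ = 368.3 kN (compressive).
For the nickel alloy segment, free thermal change = 12.9×10⁻⁶×130×475 = 0.7966 mm and elastic change from P = 368300×475/(775×206×10³) = 1.096 mm; these oppose, so the net change is 0.299 mm (segment shortens).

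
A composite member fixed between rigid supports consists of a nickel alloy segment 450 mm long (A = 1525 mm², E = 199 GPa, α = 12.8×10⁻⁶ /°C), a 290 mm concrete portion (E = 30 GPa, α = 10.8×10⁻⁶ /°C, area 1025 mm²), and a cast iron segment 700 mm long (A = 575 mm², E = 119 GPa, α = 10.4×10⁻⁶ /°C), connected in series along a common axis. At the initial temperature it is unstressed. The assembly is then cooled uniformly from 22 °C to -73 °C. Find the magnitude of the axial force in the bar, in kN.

If the supports were absent, the total length change would be Σ αᵢΔT Lᵢ = 12.8×10⁻⁶×95×450 + 10.8×10⁻⁶×95×290 + 10.4×10⁻⁶×95×700 = 1.536 mm.
Since the ends are fixed, an axial force P builds up, equal in every segment, with P · Σ Lᵢ/(AᵢEᵢ) = δ_free.
Σ Lᵢ/(AᵢEᵢ) = 450/(1525×199×10³) + 290/(1025×30×10³) + 700/(575×119×10³) = 2.114×10⁻⁵ mm/N.
Hence P = δ_free / Σ(L/AE) = 1.536/2.114×10⁻⁵ = 72.66 kN (tensile).

P ≈ 72.7 kN (tensile)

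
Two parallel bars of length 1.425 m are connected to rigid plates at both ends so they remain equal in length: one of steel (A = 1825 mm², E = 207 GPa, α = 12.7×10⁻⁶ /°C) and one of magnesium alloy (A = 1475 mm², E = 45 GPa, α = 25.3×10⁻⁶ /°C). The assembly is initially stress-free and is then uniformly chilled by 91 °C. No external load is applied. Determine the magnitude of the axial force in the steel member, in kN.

Equilibrium of a rigid end plate with no external load gives equal and opposite internal forces ±P in the two members. Since α_{magnesium alloy} > α_{steel}, cooling drives the magnesium alloy into tension and the steel into compression.
Setting the final lengths equal and cancelling L: (α₁ − α₂)ΔT = P/(A₁E₁) + P/(A₂E₂).
|α₁ − α₂|·ΔT = 12.6×10⁻⁶ × 91 = 0.001147.
1/(A₁E₁) + 1/(A₂E₂) = 1/(1825×207×10³) + 1/(1475×45×10³) = 1.771×10⁻⁸ N⁻¹.
P = 0.001147 / 1.771×10⁻⁸ = 64730 N = 64.73 kN.

P ≈ 64.7 kN (compressive in the steel)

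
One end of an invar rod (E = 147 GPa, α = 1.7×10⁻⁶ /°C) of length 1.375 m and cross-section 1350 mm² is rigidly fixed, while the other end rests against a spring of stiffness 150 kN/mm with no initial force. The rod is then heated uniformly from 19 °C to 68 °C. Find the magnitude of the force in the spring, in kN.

The unrestrained thermal change is αΔT L = 1.7×10⁻⁶ × 49 × 1375 = 0.1145 mm.
With a force P in the spring, the elastic change of the rod is PL/(AE) and that of the spring is P/k; compatibility requires their sum to equal δ_free.
So P = δ_free / [L/(AE) + 1/k] = 0.1145 / [ 1375/(1350×147×10³) + 1/(150×10³) ].
P = 0.1145 / 1.36×10⁻⁵ = 8425 N.

P ≈ 8.42 kN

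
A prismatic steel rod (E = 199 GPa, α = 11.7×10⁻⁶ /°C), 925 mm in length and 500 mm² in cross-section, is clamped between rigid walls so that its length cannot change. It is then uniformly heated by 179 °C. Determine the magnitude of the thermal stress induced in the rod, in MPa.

σ ≈ 417 MPa (compressive)

With length fixed, the mechanical strain must cancel the thermal strain αΔT = 11.7×10⁻⁶ × 179 = 2094.3×10⁻⁶.
σ = EαΔT = 199×10³ × 11.7×10⁻⁶ × 179 = 416.8 MPa (compressive; the rod is trying to expand).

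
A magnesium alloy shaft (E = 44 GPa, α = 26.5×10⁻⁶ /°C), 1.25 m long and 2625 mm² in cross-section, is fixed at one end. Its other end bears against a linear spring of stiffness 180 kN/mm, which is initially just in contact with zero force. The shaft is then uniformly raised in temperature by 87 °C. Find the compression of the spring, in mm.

If the spring were absent the shaft would lengthen by αΔT L = 26.5×10⁻⁶ × 87 × 1250 = 2.882 mm.
Let P be the compressive force at the spring. The shaft shortens elastically by PL/(AE) and the spring compresses by P/k; together these equal δ_free.
P [ L/(AE) + 1/k ] = δ_free → P [ 1250/(2625×44×10³) + 1/(180×10³) ] = 2.882.
P = 2.882 / 1.638×10⁻⁵ = 176000 N.
Spring compression = P/k = 176000/(180×10³) = 0.9776 mm.

δ ≈ 0.978 mm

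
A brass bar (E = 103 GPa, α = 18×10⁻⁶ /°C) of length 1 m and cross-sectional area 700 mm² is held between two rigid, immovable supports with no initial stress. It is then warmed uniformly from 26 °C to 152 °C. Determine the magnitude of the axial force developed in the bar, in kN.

Full restraint means ε = 0, so the stress is σ = EαΔT = 103×10³ × 18×10⁻⁶ × 126 = 233.6 MPa.
P = AEαΔT = 700 × 103×10³ × 18×10⁻⁶ × 126 = 163.5 kN (compressive).

P ≈ 164 kN (compressive)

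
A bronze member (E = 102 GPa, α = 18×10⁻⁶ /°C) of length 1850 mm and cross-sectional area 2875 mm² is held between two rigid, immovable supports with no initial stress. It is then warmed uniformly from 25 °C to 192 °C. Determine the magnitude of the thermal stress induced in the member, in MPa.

With length fixed, the mechanical strain must cancel the thermal strain αΔT = 18×10⁻⁶ × 167 = 3006×10⁻⁶.
Hence σ = E·αΔT = 102×10³ × 3006×10⁻⁶ = 306.6 MPa, compressive.

σ ≈ 307 MPa (compressive)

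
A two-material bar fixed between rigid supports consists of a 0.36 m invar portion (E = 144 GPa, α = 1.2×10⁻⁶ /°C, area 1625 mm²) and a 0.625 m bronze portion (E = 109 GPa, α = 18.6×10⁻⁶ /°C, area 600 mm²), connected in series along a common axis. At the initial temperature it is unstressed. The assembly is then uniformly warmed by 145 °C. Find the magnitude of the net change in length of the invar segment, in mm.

|ΔL| ≈ 0.18 mm

Free thermal expansion of the whole bar: Σ αᵢΔT Lᵢ = 1.2×10⁻⁶×145×360 + 18.6×10⁻⁶×145×625 = 1.748 mm.
The walls prevent any net length change, so an axial force P (same in every segment) develops. Compatibility: P · Σ Lᵢ/(AᵢEᵢ) = δ_free.
The series flexibility is Σ Lᵢ/(AᵢEᵢ) = 360/(1625×144×10³) + 625/(600×109×10³) = 1.11×10⁻⁵ mm/N.
Hence P = δ_free / Σ(L/AE) = 1.748/1.11×10⁻⁵ = 157.6 kN (compressive).
For the invar segment, free thermal change = 1.2×10⁻⁶×145×360 = 0.06264 mm and elastic change from P = 157600×360/(1625×144×10³) = 0.2424 mm; these oppose, so the net change is 0.18 mm (segment shortens).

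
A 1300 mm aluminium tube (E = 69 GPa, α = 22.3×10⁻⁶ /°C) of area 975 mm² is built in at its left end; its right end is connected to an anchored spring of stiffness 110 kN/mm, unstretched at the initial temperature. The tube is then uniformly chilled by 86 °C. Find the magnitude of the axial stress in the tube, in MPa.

The unrestrained thermal change is αΔT L = 22.3×10⁻⁶ × 86 × 1300 = 2.493 mm.
With a force P in the spring, the elastic change of the tube is PL/(AE) and that of the spring is P/k; compatibility requires their sum to equal δ_free.
P [ L/(AE) + 1/k ] = δ_free → P [ 1300/(975×69×10³) + 1/(110×10³) ] = 2.493.
P = 2.493 / 2.841×10⁻⁵ = 87740 N.
σ = P/A = 87740/975 = 89.99 MPa.

σ ≈ 90 MPa (tensile)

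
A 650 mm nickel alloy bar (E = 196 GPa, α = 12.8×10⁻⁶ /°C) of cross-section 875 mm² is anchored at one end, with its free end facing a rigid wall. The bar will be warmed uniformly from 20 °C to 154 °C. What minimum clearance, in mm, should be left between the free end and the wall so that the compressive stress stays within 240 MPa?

g ≈ 0.319 mm

With no wall the bar would lengthen by αΔT L = 12.8×10⁻⁶ × 134 × 650 = 1.115 mm.
A stress of 240 MPa corresponds to the wall pushing the bar back by σL/E = 240×650/(196×10³) = 0.7959 mm.
The gap must absorb the remainder: g_min = 1.115 − 0.7959 = 0.319 mm.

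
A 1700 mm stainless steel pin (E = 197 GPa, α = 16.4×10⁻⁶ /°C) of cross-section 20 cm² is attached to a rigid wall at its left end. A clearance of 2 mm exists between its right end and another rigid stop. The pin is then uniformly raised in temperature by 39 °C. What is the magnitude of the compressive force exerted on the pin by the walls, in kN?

Free thermal elongation = αΔT L = 16.4×10⁻⁶ × 39 × 1700 = 1.087 mm.
Since δ_free = 1.09 mm is less than the 2 mm gap, the pin never touches the wall. No axial force develops.

P ≈ 0 kN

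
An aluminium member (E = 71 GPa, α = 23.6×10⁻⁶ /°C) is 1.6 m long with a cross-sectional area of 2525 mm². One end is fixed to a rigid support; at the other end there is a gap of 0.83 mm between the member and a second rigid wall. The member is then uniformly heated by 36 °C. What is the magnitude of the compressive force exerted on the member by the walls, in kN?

P ≈ 59.3 kN

Unrestrained expansion: δ_free = αΔT L = 23.6×10⁻⁶ × 36 × 1600 = 1.359 mm.
This exceeds the 0.83 mm gap, so the wall pushes back. The portion of expansion that must be recovered elastically is δ_free − gap = 1.359 − 0.83 = 0.5294 mm.
That suppressed elongation corresponds to σ = E·Δ/L = 71×10³ × 0.5294/1600 = 23.49 MPa.
P = σA = 23.49 × 2525 = 59.31 kN.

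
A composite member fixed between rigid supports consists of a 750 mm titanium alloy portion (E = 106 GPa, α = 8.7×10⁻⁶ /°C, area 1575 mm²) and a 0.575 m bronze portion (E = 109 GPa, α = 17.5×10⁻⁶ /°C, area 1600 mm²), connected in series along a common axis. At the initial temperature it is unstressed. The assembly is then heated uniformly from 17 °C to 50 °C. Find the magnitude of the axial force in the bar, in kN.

P ≈ 70.3 kN (compressive)

If the supports were absent, the total length change would be Σ αᵢΔT Lᵢ = 8.7×10⁻⁶×33×750 + 17.5×10⁻⁶×33×575 = 0.5474 mm.
The walls prevent any net length change, so an axial force P (same in every segment) develops. Compatibility: P · Σ Lᵢ/(AᵢEᵢ) = δ_free.
Σ Lᵢ/(AᵢEᵢ) = 750/(1575×106×10³) + 575/(1600×109×10³) = 7.789×10⁻⁶ mm/N.
P = 0.5474 / 7.789×10⁻⁶ = 70270 N = 70.27 kN, compressive.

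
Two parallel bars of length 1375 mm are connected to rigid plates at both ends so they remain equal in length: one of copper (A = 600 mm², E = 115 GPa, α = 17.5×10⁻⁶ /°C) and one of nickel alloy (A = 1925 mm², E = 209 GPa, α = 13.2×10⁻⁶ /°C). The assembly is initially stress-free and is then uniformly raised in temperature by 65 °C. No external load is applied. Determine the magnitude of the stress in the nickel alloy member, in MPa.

Equilibrium of a rigid end plate with no external load gives equal and opposite internal forces ±P in the two members. Since α_{copper} > α_{nickel alloy}, heating drives the copper into compression and the nickel alloy into tension.
Compatibility of the two members (thermal + elastic change equal): (α₁ − α₂)ΔT = P·[1/(A₁E₁) + 1/(A₂E₂)].
|α₁ − α₂|·ΔT = 4.3×10⁻⁶ × 65 = 0.0002795.
1/(A₁E₁) + 1/(A₂E₂) = 1/(600×115×10³) + 1/(1925×209×10³) = 1.698×10⁻⁸ N⁻¹.
So P = 0.0002795 / 1.698×10⁻⁸ = 16.46 kN.
σ_{nickel alloy} = P/A₂ = 16460/1925 = 8.552 MPa, tensile.

σ ≈ 8.55 MPa (tensile)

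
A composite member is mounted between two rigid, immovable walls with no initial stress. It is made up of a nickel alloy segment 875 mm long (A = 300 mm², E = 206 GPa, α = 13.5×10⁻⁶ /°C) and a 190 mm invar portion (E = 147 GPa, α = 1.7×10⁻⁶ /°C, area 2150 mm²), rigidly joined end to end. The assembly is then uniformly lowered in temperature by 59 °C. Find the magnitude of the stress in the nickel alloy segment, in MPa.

σ ≈ 162 MPa (tensile)

With the walls removed the bar would change length by δ_free = Σ αᵢΔT Lᵢ = 13.5×10⁻⁶×59×875 + 1.7×10⁻⁶×59×190 = 0.716 mm.
Since the ends are fixed, an axial force P builds up, equal in every segment, with P · Σ Lᵢ/(AᵢEᵢ) = δ_free.
Σ Lᵢ/(AᵢEᵢ) = 875/(300×206×10³) + 190/(2150×147×10³) = 1.476×10⁻⁵ mm/N.
So P = 0.716 / 1.476×10⁻⁵ = 48.51 kN, tensile.
σ_{nickel alloy} = P / A = 48510 / 300 = 161.7 MPa.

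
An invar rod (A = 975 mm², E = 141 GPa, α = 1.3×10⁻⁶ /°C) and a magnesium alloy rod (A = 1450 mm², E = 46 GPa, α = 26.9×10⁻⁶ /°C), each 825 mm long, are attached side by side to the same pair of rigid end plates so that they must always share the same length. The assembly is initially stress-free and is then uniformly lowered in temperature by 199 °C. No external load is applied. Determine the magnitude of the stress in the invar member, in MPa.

σ ≈ 235 MPa (compressive)

The magnesium alloy has the larger α, so on cooling it would change length more than the invar if both were free. The rigid plates force a common final length, so the magnesium alloy is put into tension and the invar into compression, with equal and opposite forces P (no external load).
Setting the final lengths equal and cancelling L: (α₁ − α₂)ΔT = P/(A₁E₁) + P/(A₂E₂).
|α₁ − α₂|·ΔT = 25.6×10⁻⁶ × 199 = 0.005094.
1/(A₁E₁) + 1/(A₂E₂) = 1/(975×141×10³) + 1/(1450×46×10³) = 2.227×10⁻⁸ N⁻¹.
P = 0.005094 / 2.227×10⁻⁸ = 228800 N = 228.8 kN.
σ_{invar} = P/A₁ = 228800/975 = 234.7 MPa, compressive.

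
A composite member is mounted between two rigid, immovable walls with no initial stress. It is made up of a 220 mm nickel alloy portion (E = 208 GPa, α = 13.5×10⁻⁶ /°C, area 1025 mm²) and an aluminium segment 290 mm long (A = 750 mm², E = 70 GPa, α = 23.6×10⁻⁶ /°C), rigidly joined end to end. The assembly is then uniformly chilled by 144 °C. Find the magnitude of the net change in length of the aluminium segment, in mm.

|ΔL| ≈ 0.205 mm

If the supports were absent, the total length change would be Σ αᵢΔT Lᵢ = 13.5×10⁻⁶×144×220 + 23.6×10⁻⁶×144×290 = 1.413 mm.
The walls prevent any net length change, so an axial force P (same in every segment) develops. Compatibility: P · Σ Lᵢ/(AᵢEᵢ) = δ_free.
The series flexibility is Σ Lᵢ/(AᵢEᵢ) = 220/(1025×208×10³) + 290/(750×70×10³) = 6.556×10⁻⁶ mm/N.
P = 1.413 / 6.556×10⁻⁶ = 215600 N = 215.6 kN, tensile.
For the aluminium segment, free thermal change = 23.6×10⁻⁶×144×290 = 0.9855 mm and elastic change from P = 215600×290/(750×70×10³) = 1.191 mm; these oppose, so the net change is 0.205 mm (segment lengthens).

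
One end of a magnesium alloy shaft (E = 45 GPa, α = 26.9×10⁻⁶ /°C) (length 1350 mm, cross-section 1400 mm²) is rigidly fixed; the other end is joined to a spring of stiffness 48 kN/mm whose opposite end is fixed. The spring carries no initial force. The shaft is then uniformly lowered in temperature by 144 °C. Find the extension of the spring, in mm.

δ ≈ 2.58 mm

Free thermal contraction: δ_free = αΔT L = 26.9×10⁻⁶ × 144 × 1350 = 5.229 mm.
With a force P in the spring, the elastic change of the shaft is PL/(AE) and that of the spring is P/k; compatibility requires their sum to equal δ_free.
So P = δ_free / [L/(AE) + 1/k] = 5.229 / [ 1350/(1400×45×10³) + 1/(48×10³) ].
P = 5.229 / 4.226×10⁻⁵ = 123700 N.
Spring extension = P/k = 123700/(48×10³) = 2.578 mm.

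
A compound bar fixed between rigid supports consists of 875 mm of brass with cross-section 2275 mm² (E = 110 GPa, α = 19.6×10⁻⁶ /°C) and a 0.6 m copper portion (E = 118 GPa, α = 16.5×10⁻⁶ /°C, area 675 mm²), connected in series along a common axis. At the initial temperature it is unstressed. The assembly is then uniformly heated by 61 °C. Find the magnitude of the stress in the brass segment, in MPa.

σ ≈ 65.8 MPa (compressive)

With the walls removed the bar would change length by δ_free = Σ αᵢΔT Lᵢ = 19.6×10⁻⁶×61×875 + 16.5×10⁻⁶×61×600 = 1.65 mm.
Since the ends are fixed, an axial force P builds up, equal in every segment, with P · Σ Lᵢ/(AᵢEᵢ) = δ_free.
The series flexibility is Σ Lᵢ/(AᵢEᵢ) = 875/(2275×110×10³) + 600/(675×118×10³) = 1.103×10⁻⁵ mm/N.
P = 1.65 / 1.103×10⁻⁵ = 149600 N = 149.6 kN, compressive.
σ_{brass} = P / A = 149600 / 2275 = 65.76 MPa.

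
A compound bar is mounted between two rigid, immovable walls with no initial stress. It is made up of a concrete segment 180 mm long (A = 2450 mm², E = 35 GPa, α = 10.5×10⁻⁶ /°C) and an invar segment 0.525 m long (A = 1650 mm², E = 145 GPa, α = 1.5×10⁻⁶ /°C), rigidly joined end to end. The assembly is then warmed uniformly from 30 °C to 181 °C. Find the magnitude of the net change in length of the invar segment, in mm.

|ΔL| ≈ 0.0877 mm

Free thermal expansion of the whole bar: Σ αᵢΔT Lᵢ = 10.5×10⁻⁶×151×180 + 1.5×10⁻⁶×151×525 = 0.4043 mm.
The rigid supports impose zero overall length change; the single axial force P common to all segments must satisfy P Σ Lᵢ/(AᵢEᵢ) = δ_free.
The series flexibility is Σ Lᵢ/(AᵢEᵢ) = 180/(2450×35×10³) + 525/(1650×145×10³) = 4.293×10⁻⁶ mm/N.
P = 0.4043 / 4.293×10⁻⁶ = 94170 N = 94.17 kN, compressive.
For the invar segment, free thermal change = 1.5×10⁻⁶×151×525 = 0.1189 mm and elastic change from P = 94170×525/(1650×145×10³) = 0.2066 mm; these oppose, so the net change is 0.0877 mm (segment shortens).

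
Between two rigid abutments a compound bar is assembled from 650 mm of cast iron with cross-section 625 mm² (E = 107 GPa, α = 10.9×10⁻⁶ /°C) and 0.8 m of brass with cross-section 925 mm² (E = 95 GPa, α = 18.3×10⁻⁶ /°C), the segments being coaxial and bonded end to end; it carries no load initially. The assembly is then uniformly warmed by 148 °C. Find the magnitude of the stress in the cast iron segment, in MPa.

σ ≈ 273 MPa (compressive)

With the walls removed the bar would change length by δ_free = Σ αᵢΔT Lᵢ = 10.9×10⁻⁶×148×650 + 18.3×10⁻⁶×148×800 = 3.215 mm.
The walls prevent any net length change, so an axial force P (same in every segment) develops. Compatibility: P · Σ Lᵢ/(AᵢEᵢ) = δ_free.
The series flexibility is Σ Lᵢ/(AᵢEᵢ) = 650/(625×107×10³) + 800/(925×95×10³) = 1.882×10⁻⁵ mm/N.
P = 3.215 / 1.882×10⁻⁵ = 170800 N = 170.8 kN, compressive.
σ_{cast iron} = P / A = 170800 / 625 = 273.3 MPa.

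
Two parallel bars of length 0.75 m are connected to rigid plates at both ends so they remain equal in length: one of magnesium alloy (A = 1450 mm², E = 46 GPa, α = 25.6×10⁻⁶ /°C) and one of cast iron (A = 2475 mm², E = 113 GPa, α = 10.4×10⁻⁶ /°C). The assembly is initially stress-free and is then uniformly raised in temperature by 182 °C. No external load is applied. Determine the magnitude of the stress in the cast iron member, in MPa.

σ ≈ 60.2 MPa (tensile)

Both members must finish at the same length. With the larger α, the magnesium alloy tends to over-expand; the plates restrain it, putting the magnesium alloy in compression and the cast iron in tension. With no external load the two internal forces are equal and opposite, magnitude P.
Compatibility of the two members (thermal + elastic change equal): (α₁ − α₂)ΔT = P·[1/(A₁E₁) + 1/(A₂E₂)].
|α₁ − α₂|·ΔT = 15.2×10⁻⁶ × 182 = 0.002766.
1/(A₁E₁) + 1/(A₂E₂) = 1/(1450×46×10³) + 1/(2475×113×10³) = 1.857×10⁻⁸ N⁻¹.
So P = 0.002766 / 1.857×10⁻⁸ = 149 kN.
σ_{cast iron} = P/A₂ = 149000/2475 = 60.2 MPa, tensile.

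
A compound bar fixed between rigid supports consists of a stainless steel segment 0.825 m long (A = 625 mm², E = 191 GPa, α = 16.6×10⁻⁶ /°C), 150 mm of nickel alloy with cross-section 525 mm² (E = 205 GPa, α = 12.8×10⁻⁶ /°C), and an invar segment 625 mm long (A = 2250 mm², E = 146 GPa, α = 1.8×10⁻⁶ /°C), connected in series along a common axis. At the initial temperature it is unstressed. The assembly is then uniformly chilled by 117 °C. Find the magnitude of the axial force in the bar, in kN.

With the walls removed the bar would change length by δ_free = Σ αᵢΔT Lᵢ = 16.6×10⁻⁶×117×825 + 12.8×10⁻⁶×117×150 + 1.8×10⁻⁶×117×625 = 1.959 mm.
Since the ends are fixed, an axial force P builds up, equal in every segment, with P · Σ Lᵢ/(AᵢEᵢ) = δ_free.
The series flexibility is Σ Lᵢ/(AᵢEᵢ) = 825/(625×191×10³) + 150/(525×205×10³) + 625/(2250×146×10³) = 1.021×10⁻⁵ mm/N.
So P = 1.959 / 1.021×10⁻⁵ = 191.9 kN, tensile.

P ≈ 192 kN (tensile)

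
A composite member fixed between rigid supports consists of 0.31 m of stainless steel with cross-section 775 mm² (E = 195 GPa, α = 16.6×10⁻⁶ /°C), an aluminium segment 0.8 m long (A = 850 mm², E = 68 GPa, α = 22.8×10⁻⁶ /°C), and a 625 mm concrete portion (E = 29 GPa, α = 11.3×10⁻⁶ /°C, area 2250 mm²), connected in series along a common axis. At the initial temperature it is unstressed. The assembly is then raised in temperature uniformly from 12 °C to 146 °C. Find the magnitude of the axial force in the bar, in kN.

Free thermal expansion of the whole bar: Σ αᵢΔT Lᵢ = 16.6×10⁻⁶×134×310 + 22.8×10⁻⁶×134×800 + 11.3×10⁻⁶×134×625 = 4.08 mm.
The rigid supports impose zero overall length change; the single axial force P common to all segments must satisfy P Σ Lᵢ/(AᵢEᵢ) = δ_free.
The series flexibility is Σ Lᵢ/(AᵢEᵢ) = 310/(775×195×10³) + 800/(850×68×10³) + 625/(2250×29×10³) = 2.547×10⁻⁵ mm/N.
So P = 4.08 / 2.547×10⁻⁵ = 160.2 kN, compressive.

P ≈ 160 kN (compressive)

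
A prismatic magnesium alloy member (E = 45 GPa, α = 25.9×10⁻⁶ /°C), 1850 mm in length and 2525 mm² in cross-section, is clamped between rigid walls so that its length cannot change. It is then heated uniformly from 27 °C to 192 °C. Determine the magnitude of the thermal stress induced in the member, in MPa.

σ ≈ 192 MPa (compressive)

Because both ends are immovable the net strain is zero, and the suppressed thermal strain is αΔT = 25.9×10⁻⁶ × 165 = 4273.5×10⁻⁶.
The stress required to suppress this strain is σ = Eε = 45×10³ × 4273.5×10⁻⁶ = 192.3 MPa, compressive since the member is trying to expand.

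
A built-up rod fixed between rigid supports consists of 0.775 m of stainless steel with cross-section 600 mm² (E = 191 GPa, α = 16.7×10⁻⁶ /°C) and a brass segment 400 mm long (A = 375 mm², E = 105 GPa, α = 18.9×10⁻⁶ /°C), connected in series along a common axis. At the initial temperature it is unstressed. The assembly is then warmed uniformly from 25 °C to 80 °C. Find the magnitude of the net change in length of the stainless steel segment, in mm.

|ΔL| ≈ 0.261 mm

With the walls removed the bar would change length by δ_free = Σ αᵢΔT Lᵢ = 16.7×10⁻⁶×55×775 + 18.9×10⁻⁶×55×400 = 1.128 mm.
The rigid supports impose zero overall length change; the single axial force P common to all segments must satisfy P Σ Lᵢ/(AᵢEᵢ) = δ_free.
The series flexibility is Σ Lᵢ/(AᵢEᵢ) = 775/(600×191×10³) + 400/(375×105×10³) = 1.692×10⁻⁵ mm/N.
P = 1.128 / 1.692×10⁻⁵ = 66640 N = 66.64 kN, compressive.
For the stainless steel segment, free thermal change = 16.7×10⁻⁶×55×775 = 0.7118 mm and elastic change from P = 66640×775/(600×191×10³) = 0.4507 mm; these oppose, so the net change is 0.261 mm (segment lengthens).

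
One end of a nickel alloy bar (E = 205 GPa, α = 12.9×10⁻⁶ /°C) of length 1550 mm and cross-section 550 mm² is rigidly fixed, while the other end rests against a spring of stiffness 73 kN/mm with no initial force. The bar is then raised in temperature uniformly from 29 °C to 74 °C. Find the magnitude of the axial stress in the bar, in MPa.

σ ≈ 59.6 MPa (compressive)

Free thermal expansion: δ_free = αΔT L = 12.9×10⁻⁶ × 45 × 1550 = 0.8998 mm.
With a force P in the spring, the elastic change of the bar is PL/(AE) and that of the spring is P/k; compatibility requires their sum to equal δ_free.
So P = δ_free / [L/(AE) + 1/k] = 0.8998 / [ 1550/(550×205×10³) + 1/(73×10³) ].
P = 0.8998 / 2.745×10⁻⁵ = 32780 N.
σ = P/A = 32780/550 = 59.61 MPa.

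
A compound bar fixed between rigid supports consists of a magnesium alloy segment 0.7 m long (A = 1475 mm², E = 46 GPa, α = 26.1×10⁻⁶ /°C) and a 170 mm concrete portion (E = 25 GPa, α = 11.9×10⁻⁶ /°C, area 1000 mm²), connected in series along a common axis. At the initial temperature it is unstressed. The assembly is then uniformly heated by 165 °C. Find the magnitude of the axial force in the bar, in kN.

If the supports were absent, the total length change would be Σ αᵢΔT Lᵢ = 26.1×10⁻⁶×165×700 + 11.9×10⁻⁶×165×170 = 3.348 mm.
Since the ends are fixed, an axial force P builds up, equal in every segment, with P · Σ Lᵢ/(AᵢEᵢ) = δ_free.
The series flexibility is Σ Lᵢ/(AᵢEᵢ) = 700/(1475×46×10³) + 170/(1000×25×10³) = 1.712×10⁻⁵ mm/N.
P = 3.348 / 1.712×10⁻⁵ = 195600 N = 195.6 kN, compressive.

P ≈ 196 kN (compressive)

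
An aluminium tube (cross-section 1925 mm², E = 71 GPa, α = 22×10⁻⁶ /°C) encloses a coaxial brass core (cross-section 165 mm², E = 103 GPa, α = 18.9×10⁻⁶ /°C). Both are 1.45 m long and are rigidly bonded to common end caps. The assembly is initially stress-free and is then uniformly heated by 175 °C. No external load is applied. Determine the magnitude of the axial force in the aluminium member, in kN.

Both members must finish at the same length. With the larger α, the aluminium tends to over-expand; the plates restrain it, putting the aluminium in compression and the brass in tension. With no external load the two internal forces are equal and opposite, magnitude P.
Setting the final lengths equal and cancelling L: (α₁ − α₂)ΔT = P/(A₁E₁) + P/(A₂E₂).
|α₁ − α₂|·ΔT = 3.1×10⁻⁶ × 175 = 0.0005425.
1/(A₁E₁) + 1/(A₂E₂) = 1/(1925×71×10³) + 1/(165×103×10³) = 6.616×10⁻⁸ N⁻¹.
So P = 0.0005425 / 6.616×10⁻⁸ = 8.2 kN.

P ≈ 8.2 kN (compressive in the aluminium)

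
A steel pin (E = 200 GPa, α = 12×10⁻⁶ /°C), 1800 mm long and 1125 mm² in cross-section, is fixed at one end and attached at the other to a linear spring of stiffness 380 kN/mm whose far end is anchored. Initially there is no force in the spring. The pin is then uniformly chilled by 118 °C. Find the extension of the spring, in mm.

δ ≈ 0.631 mm

If the spring were absent the pin would shorten by αΔT L = 12×10⁻⁶ × 118 × 1800 = 2.549 mm.
Let P be the tensile force in the spring. The pin extends elastically by PL/(AE) and the spring stretches by P/k; together these equal δ_free.
P [ L/(AE) + 1/k ] = δ_free → P [ 1800/(1125×200×10³) + 1/(380×10³) ] = 2.549.
P = 2.549 / 1.063×10⁻⁵ = 239700 N.
Spring extension = P/k = 239700/(380×10³) = 0.6309 mm.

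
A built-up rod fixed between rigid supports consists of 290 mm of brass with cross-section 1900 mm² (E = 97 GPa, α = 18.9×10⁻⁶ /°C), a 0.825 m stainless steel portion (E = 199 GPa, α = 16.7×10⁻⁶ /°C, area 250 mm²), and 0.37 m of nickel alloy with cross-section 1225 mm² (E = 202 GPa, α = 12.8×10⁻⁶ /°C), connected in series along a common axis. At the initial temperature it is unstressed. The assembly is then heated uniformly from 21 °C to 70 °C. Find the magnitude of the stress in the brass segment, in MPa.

Free thermal expansion of the whole bar: Σ αᵢΔT Lᵢ = 18.9×10⁻⁶×49×290 + 16.7×10⁻⁶×49×825 + 12.8×10⁻⁶×49×370 = 1.176 mm.
The rigid supports impose zero overall length change; the single axial force P common to all segments must satisfy P Σ Lᵢ/(AᵢEᵢ) = δ_free.
The series flexibility is Σ Lᵢ/(AᵢEᵢ) = 290/(1900×97×10³) + 825/(250×199×10³) + 370/(1225×202×10³) = 1.965×10⁻⁵ mm/N.
So P = 1.176 / 1.965×10⁻⁵ = 59.83 kN, compressive.
σ_{brass} = P / A = 59830 / 1900 = 31.49 MPa.

σ ≈ 31.5 MPa (compressive)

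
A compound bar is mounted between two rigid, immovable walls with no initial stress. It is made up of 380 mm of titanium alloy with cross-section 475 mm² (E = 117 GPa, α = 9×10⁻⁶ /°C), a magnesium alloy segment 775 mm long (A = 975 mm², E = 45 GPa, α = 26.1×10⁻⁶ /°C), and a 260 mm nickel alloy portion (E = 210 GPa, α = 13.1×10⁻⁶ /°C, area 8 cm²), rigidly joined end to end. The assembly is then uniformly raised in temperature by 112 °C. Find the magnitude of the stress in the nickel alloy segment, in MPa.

σ ≈ 145 MPa (compressive)

If the supports were absent, the total length change would be Σ αᵢΔT Lᵢ = 9×10⁻⁶×112×380 + 26.1×10⁻⁶×112×775 + 13.1×10⁻⁶×112×260 = 3.03 mm.
The walls prevent any net length change, so an axial force P (same in every segment) develops. Compatibility: P · Σ Lᵢ/(AᵢEᵢ) = δ_free.
Σ Lᵢ/(AᵢEᵢ) = 380/(475×117×10³) + 775/(975×45×10³) + 260/(800×210×10³) = 2.605×10⁻⁵ mm/N.
P = 3.03 / 2.605×10⁻⁵ = 116300 N = 116.3 kN, compressive.
σ_{nickel alloy} = P / A = 116300 / 800 = 145.4 MPa.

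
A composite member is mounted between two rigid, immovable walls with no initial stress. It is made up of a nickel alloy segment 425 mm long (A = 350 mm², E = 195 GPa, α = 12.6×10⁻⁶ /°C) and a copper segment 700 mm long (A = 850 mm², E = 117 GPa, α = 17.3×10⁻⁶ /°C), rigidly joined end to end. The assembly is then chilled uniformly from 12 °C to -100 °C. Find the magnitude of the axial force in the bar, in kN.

P ≈ 147 kN (tensile)

With the walls removed the bar would change length by δ_free = Σ αᵢΔT Lᵢ = 12.6×10⁻⁶×112×425 + 17.3×10⁻⁶×112×700 = 1.956 mm.
The walls prevent any net length change, so an axial force P (same in every segment) develops. Compatibility: P · Σ Lᵢ/(AᵢEᵢ) = δ_free.
Σ Lᵢ/(AᵢEᵢ) = 425/(350×195×10³) + 700/(850×117×10³) = 1.327×10⁻⁵ mm/N.
Hence P = δ_free / Σ(L/AE) = 1.956/1.327×10⁻⁵ = 147.5 kN (tensile).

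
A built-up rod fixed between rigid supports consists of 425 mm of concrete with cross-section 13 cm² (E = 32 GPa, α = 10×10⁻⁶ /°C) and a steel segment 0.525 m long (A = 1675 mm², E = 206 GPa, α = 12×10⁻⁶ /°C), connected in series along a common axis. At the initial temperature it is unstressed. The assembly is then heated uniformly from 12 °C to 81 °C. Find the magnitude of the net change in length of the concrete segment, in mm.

|ΔL| ≈ 0.34 mm

With the walls removed the bar would change length by δ_free = Σ αᵢΔT Lᵢ = 10×10⁻⁶×69×425 + 12×10⁻⁶×69×525 = 0.728 mm.
The rigid supports impose zero overall length change; the single axial force P common to all segments must satisfy P Σ Lᵢ/(AᵢEᵢ) = δ_free.
Σ Lᵢ/(AᵢEᵢ) = 425/(1300×32×10³) + 525/(1675×206×10³) = 1.174×10⁻⁵ mm/N.
So P = 0.728 / 1.174×10⁻⁵ = 62.02 kN, compressive.
For the concrete segment, free thermal change = 10×10⁻⁶×69×425 = 0.2933 mm and elastic change from P = 62020×425/(1300×32×10³) = 0.6336 mm; these oppose, so the net change is 0.34 mm (segment shortens).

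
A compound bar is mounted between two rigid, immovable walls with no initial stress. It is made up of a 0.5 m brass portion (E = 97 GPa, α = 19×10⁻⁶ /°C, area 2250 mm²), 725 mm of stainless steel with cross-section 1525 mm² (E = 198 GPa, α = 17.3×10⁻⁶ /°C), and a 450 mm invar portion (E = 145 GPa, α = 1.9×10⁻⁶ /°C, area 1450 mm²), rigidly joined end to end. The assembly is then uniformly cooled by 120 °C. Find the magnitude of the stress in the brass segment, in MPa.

σ ≈ 179 MPa (tensile)

With the walls removed the bar would change length by δ_free = Σ αᵢΔT Lᵢ = 19×10⁻⁶×120×500 + 17.3×10⁻⁶×120×725 + 1.9×10⁻⁶×120×450 = 2.748 mm.
The walls prevent any net length change, so an axial force P (same in every segment) develops. Compatibility: P · Σ Lᵢ/(AᵢEᵢ) = δ_free.
The series flexibility is Σ Lᵢ/(AᵢEᵢ) = 500/(2250×97×10³) + 725/(1525×198×10³) + 450/(1450×145×10³) = 6.832×10⁻⁶ mm/N.
P = 2.748 / 6.832×10⁻⁶ = 402200 N = 402.2 kN, tensile.
σ_{brass} = P / A = 402200 / 2250 = 178.7 MPa.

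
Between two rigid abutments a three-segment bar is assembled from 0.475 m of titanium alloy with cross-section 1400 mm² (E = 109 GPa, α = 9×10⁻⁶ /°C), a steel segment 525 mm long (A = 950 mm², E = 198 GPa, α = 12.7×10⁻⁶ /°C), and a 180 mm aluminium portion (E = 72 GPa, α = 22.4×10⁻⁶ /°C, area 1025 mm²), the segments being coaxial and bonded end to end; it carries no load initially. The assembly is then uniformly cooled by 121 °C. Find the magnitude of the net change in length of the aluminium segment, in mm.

|ΔL| ≈ 0.0418 mm

If the supports were absent, the total length change would be Σ αᵢΔT Lᵢ = 9×10⁻⁶×121×475 + 12.7×10⁻⁶×121×525 + 22.4×10⁻⁶×121×180 = 1.812 mm.
The rigid supports impose zero overall length change; the single axial force P common to all segments must satisfy P Σ Lᵢ/(AᵢEᵢ) = δ_free.
Σ Lᵢ/(AᵢEᵢ) = 475/(1400×109×10³) + 525/(950×198×10³) + 180/(1025×72×10³) = 8.343×10⁻⁶ mm/N.
So P = 1.812 / 8.343×10⁻⁶ = 217.2 kN, tensile.
For the aluminium segment, free thermal change = 22.4×10⁻⁶×121×180 = 0.4879 mm and elastic change from P = 217200×180/(1025×72×10³) = 0.5297 mm; these oppose, so the net change is 0.0418 mm (segment lengthens).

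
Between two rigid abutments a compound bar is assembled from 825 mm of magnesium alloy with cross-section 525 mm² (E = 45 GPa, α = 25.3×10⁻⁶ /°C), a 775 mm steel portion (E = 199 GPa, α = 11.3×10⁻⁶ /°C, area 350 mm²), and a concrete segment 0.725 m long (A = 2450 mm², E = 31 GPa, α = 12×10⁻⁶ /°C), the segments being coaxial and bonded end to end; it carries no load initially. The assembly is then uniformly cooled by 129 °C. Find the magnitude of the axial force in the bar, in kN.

P ≈ 88.9 kN (tensile)

If the supports were absent, the total length change would be Σ αᵢΔT Lᵢ = 25.3×10⁻⁶×129×825 + 11.3×10⁻⁶×129×775 + 12×10⁻⁶×129×725 = 4.945 mm.
Since the ends are fixed, an axial force P builds up, equal in every segment, with P · Σ Lᵢ/(AᵢEᵢ) = δ_free.
Σ Lᵢ/(AᵢEᵢ) = 825/(525×45×10³) + 775/(350×199×10³) + 725/(2450×31×10³) = 5.559×10⁻⁵ mm/N.
P = 4.945 / 5.559×10⁻⁵ = 88940 N = 88.94 kN, tensile.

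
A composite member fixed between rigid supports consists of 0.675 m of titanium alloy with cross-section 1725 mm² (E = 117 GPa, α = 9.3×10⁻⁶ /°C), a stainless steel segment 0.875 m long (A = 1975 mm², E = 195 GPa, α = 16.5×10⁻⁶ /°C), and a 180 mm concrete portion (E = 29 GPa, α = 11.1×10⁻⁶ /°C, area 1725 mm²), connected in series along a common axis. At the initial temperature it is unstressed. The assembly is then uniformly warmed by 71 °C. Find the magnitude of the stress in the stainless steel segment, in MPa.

σ ≈ 88.6 MPa (compressive)

Free thermal expansion of the whole bar: Σ αᵢΔT Lᵢ = 9.3×10⁻⁶×71×675 + 16.5×10⁻⁶×71×875 + 11.1×10⁻⁶×71×180 = 1.613 mm.
The walls prevent any net length change, so an axial force P (same in every segment) develops. Compatibility: P · Σ Lᵢ/(AᵢEᵢ) = δ_free.
The series flexibility is Σ Lᵢ/(AᵢEᵢ) = 675/(1725×117×10³) + 875/(1975×195×10³) + 180/(1725×29×10³) = 9.215×10⁻⁶ mm/N.
Hence P = δ_free / Σ(L/AE) = 1.613/9.215×10⁻⁶ = 175 kN (compressive).
σ_{stainless steel} = P / A = 175000 / 1975 = 88.61 MPa.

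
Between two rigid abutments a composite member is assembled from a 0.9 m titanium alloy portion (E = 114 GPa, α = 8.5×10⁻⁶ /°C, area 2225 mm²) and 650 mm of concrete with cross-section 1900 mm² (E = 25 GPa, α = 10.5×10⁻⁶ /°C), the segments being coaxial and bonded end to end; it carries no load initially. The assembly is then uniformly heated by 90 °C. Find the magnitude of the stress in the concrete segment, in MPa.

Free thermal expansion of the whole bar: Σ αᵢΔT Lᵢ = 8.5×10⁻⁶×90×900 + 10.5×10⁻⁶×90×650 = 1.303 mm.
The walls prevent any net length change, so an axial force P (same in every segment) develops. Compatibility: P · Σ Lᵢ/(AᵢEᵢ) = δ_free.
The series flexibility is Σ Lᵢ/(AᵢEᵢ) = 900/(2225×114×10³) + 650/(1900×25×10³) = 1.723×10⁻⁵ mm/N.
So P = 1.303 / 1.723×10⁻⁵ = 75.6 kN, compressive.
σ_{concrete} = P / A = 75600 / 1900 = 39.79 MPa.

σ ≈ 39.8 MPa (compressive)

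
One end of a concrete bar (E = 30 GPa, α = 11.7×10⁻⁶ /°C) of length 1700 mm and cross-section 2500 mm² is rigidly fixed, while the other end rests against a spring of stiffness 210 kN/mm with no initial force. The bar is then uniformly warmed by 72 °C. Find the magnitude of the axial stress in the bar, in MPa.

σ ≈ 20.9 MPa (compressive)

If the spring were absent the bar would lengthen by αΔT L = 11.7×10⁻⁶ × 72 × 1700 = 1.432 mm.
Let P be the compressive force at the spring. The bar shortens elastically by PL/(AE) and the spring compresses by P/k; together these equal δ_free.
So P = δ_free / [L/(AE) + 1/k] = 1.432 / [ 1700/(2500×30×10³) + 1/(210×10³) ].
P = 1.432 / 2.743×10⁻⁵ = 52210 N.
σ = P/A = 52210/2500 = 20.88 MPa.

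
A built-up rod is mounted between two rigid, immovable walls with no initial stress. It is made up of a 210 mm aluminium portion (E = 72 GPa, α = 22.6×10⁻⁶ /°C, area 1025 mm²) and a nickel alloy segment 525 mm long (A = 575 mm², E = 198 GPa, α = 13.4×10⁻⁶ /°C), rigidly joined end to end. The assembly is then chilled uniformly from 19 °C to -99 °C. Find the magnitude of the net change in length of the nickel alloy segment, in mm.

With the walls removed the bar would change length by δ_free = Σ αᵢΔT Lᵢ = 22.6×10⁻⁶×118×210 + 13.4×10⁻⁶×118×525 = 1.39 mm.
Since the ends are fixed, an axial force P builds up, equal in every segment, with P · Σ Lᵢ/(AᵢEᵢ) = δ_free.
Σ Lᵢ/(AᵢEᵢ) = 210/(1025×72×10³) + 525/(575×198×10³) = 7.457×10⁻⁶ mm/N.
P = 1.39 / 7.457×10⁻⁶ = 186400 N = 186.4 kN, tensile.
For the nickel alloy segment, free thermal change = 13.4×10⁻⁶×118×525 = 0.8301 mm and elastic change from P = 186400×525/(575×198×10³) = 0.8597 mm; these oppose, so the net change is 0.0295 mm (segment lengthens).

|ΔL| ≈ 0.0295 mm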